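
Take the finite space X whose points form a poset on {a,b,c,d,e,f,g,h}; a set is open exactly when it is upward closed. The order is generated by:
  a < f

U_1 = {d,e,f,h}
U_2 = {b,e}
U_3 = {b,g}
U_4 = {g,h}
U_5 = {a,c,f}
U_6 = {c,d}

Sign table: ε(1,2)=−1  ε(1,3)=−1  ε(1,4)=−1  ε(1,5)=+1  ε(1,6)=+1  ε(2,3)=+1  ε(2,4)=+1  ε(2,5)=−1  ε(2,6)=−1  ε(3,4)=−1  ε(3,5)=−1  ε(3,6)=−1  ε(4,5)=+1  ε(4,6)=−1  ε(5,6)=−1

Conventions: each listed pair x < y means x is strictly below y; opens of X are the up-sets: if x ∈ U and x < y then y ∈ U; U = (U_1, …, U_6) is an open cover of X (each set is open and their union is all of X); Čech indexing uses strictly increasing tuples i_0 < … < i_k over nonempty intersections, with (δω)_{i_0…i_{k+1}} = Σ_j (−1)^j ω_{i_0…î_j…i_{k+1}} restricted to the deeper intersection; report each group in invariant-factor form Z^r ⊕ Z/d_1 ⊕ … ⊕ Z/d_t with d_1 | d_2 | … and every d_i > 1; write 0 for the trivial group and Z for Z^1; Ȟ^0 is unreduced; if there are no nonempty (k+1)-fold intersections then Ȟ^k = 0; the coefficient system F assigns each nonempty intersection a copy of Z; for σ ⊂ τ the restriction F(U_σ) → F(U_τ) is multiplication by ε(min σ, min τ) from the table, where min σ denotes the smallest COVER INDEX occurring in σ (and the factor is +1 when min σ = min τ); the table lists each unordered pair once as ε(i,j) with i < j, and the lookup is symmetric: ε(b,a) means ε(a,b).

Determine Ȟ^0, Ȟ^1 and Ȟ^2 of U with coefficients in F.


Ȟ^0(U;F) ≅ 0,  Ȟ^1(U;F) ≅ Z ⊕ Z/2,  Ȟ^2(U;F) ≅ 0

cover nerve:
  U12={e} U14={h} U15={f} U16={d} U23={b} U34={g} U56={c}
C dims 6,7; δ0: rk 6, SNF 1^5·2
Ȟ^0: (6−6)−0=0 ⇒ 0
Ȟ^1: (7−0)−6=1 plus torsion [2] ⇒ Z ⊕ Z/2
Ȟ^2: (0−0)−0=0 ⇒ 0


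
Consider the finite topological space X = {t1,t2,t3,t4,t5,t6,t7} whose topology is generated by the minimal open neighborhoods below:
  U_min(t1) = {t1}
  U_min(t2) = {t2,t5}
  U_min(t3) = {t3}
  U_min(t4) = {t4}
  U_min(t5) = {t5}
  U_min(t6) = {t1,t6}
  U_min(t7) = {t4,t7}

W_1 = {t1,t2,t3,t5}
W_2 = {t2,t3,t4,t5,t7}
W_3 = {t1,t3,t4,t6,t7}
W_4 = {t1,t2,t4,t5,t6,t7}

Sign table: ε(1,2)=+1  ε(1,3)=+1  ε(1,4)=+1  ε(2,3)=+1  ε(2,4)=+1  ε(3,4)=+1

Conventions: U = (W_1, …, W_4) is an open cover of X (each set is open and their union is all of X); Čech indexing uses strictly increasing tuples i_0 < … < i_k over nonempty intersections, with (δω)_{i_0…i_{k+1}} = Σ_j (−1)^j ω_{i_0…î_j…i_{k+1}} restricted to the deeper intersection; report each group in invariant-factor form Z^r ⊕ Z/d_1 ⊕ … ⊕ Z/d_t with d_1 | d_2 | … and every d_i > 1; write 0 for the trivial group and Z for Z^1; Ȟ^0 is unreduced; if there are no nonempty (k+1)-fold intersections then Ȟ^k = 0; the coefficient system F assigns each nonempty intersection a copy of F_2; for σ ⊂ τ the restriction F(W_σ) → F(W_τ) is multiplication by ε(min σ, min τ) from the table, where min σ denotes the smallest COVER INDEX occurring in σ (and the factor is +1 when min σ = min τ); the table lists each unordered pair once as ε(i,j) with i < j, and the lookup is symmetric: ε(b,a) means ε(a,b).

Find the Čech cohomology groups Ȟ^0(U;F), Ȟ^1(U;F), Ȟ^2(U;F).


intersection data:
  W12={t2,t3,t5} W13={t1,t3} W14={t1,t2,t5} W23={t3,t4,t7} W24={t2,t4,t5,t7} W34={t1,t4,t6,t7}
  W123={t3} W124={t2,t5} W134={t1} W234={t4,t7}
C dims 4,6,4; δ0: rk_F2 3; δ1: rk_F2 3
Ȟ^0 = (4 − 3) − 0 = 1, so Ȟ^0 ≅ Z/2
Ȟ^1 = (6 − 3) − 3 = 0, so Ȟ^1 ≅ 0
Ȟ^2 = (4 − 0) − 3 = 1, so Ȟ^2 ≅ Z/2

Ȟ^0 ≅ Z/2, Ȟ^1 ≅ 0 and Ȟ^2 ≅ Z/2


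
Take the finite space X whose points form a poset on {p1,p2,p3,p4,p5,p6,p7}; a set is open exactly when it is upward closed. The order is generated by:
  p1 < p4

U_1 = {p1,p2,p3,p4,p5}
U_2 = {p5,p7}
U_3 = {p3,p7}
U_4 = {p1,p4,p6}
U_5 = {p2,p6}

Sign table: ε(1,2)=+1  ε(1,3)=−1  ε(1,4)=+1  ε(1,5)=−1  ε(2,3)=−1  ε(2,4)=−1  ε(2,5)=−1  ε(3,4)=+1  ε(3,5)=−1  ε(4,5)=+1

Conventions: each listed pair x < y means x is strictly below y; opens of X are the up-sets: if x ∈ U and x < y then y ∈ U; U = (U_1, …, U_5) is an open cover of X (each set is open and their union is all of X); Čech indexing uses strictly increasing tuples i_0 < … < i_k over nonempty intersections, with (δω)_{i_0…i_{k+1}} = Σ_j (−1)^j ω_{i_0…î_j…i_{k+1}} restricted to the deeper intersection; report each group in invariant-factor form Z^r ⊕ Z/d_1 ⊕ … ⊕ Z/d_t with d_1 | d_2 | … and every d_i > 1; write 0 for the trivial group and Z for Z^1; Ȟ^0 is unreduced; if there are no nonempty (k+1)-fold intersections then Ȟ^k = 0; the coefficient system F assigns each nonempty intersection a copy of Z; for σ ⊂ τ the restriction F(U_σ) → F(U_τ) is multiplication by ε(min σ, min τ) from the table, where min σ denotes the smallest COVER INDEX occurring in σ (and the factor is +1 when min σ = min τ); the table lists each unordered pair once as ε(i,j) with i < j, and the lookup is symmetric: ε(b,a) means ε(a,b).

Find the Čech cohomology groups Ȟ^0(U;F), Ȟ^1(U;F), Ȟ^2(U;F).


nerve simplices:
  U12={p5} U13={p3} U14={p1,p4} U15={p2} U23={p7} U45={p6}
C dims 5,6; δ0: rk 5, SNF 1^4·2
degree 0: 5−5−0 = 0 → Ȟ^0 ≅ 0
degree 1: 6−0−5 = 1 plus torsion [2] → Ȟ^1 ≅ Z ⊕ Z/2
degree 2: 0−0−0 = 0 → Ȟ^2 ≅ 0

Ȟ^0 ≅ 0; Ȟ^1 ≅ Z ⊕ Z/2; Ȟ^2 ≅ 0


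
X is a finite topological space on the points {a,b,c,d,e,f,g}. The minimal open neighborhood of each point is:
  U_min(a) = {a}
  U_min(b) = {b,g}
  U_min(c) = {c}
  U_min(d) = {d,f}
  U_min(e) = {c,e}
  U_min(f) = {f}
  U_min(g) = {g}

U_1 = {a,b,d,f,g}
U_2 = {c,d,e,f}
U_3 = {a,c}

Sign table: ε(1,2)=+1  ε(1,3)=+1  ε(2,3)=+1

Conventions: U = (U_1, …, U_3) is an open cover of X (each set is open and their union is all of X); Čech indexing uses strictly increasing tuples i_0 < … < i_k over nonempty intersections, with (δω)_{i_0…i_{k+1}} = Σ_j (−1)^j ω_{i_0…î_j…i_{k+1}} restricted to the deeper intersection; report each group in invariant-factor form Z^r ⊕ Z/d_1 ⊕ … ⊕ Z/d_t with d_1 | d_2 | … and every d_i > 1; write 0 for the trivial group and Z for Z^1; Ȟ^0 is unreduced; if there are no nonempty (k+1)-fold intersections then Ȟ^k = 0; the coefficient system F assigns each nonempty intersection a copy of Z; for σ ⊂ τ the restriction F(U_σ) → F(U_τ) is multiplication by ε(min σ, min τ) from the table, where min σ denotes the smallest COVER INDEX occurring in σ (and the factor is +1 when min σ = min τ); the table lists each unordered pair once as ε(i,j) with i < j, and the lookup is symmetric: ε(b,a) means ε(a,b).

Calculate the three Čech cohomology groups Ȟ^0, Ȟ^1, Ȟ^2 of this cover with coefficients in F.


Ȟ^0(U;F) ≅ Z,  Ȟ^1(U;F) ≅ Z,  Ȟ^2(U;F) ≅ 0

intersection data:
  U12={d,f} U13={a} U23={c}
C dims 3,3; δ0: rk 2, SNF 1^2
Ȟ^0 = (3 − 2) − 0 = 1, so Ȟ^0 ≅ Z
Ȟ^1 = (3 − 0) − 2 = 1, so Ȟ^1 ≅ Z
Ȟ^2 = (0 − 0) − 0 = 0, so Ȟ^2 ≅ 0


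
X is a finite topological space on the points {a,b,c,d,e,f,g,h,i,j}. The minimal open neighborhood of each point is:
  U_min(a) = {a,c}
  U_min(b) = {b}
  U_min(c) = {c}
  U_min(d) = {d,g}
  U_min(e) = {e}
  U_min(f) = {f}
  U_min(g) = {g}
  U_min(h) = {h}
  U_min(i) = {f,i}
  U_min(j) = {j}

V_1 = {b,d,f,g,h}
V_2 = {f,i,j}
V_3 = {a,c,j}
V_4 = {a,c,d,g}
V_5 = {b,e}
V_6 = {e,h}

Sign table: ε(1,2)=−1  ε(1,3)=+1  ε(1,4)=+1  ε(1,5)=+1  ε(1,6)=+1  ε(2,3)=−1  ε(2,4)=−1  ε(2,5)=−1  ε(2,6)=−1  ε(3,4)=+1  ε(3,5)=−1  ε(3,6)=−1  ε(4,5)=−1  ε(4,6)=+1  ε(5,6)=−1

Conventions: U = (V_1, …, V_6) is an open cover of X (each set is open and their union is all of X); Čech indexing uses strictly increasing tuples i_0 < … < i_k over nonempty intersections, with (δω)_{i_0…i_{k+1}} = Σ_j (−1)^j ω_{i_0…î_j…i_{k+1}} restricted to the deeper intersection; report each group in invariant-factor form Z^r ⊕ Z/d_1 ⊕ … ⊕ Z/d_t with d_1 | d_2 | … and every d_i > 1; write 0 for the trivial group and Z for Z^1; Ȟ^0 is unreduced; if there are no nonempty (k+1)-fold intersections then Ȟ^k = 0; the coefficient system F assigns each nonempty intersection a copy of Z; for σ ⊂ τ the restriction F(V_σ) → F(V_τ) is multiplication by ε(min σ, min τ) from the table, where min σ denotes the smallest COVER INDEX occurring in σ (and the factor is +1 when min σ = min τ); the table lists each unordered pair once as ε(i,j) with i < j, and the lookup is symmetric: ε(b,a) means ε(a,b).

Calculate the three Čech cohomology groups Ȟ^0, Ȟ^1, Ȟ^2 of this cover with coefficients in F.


Ȟ^0 = 0,  Ȟ^1 = Z ⊕ Z/2,  Ȟ^2 = 0

nerve of the cover:
  V12={f} V14={d,g} V15={b} V16={h} V23={j} V34={a,c} V56={e}
C dims 6,7; δ0: rk 6, SNF 1^5·2
Ȟ^0 = (6 − 6) − 0 = 0, so Ȟ^0 ≅ 0
Ȟ^1 = (7 − 0) − 6 = 1 plus torsion [2], so Ȟ^1 ≅ Z ⊕ Z/2
Ȟ^2 = (0 − 0) − 0 = 0, so Ȟ^2 ≅ 0


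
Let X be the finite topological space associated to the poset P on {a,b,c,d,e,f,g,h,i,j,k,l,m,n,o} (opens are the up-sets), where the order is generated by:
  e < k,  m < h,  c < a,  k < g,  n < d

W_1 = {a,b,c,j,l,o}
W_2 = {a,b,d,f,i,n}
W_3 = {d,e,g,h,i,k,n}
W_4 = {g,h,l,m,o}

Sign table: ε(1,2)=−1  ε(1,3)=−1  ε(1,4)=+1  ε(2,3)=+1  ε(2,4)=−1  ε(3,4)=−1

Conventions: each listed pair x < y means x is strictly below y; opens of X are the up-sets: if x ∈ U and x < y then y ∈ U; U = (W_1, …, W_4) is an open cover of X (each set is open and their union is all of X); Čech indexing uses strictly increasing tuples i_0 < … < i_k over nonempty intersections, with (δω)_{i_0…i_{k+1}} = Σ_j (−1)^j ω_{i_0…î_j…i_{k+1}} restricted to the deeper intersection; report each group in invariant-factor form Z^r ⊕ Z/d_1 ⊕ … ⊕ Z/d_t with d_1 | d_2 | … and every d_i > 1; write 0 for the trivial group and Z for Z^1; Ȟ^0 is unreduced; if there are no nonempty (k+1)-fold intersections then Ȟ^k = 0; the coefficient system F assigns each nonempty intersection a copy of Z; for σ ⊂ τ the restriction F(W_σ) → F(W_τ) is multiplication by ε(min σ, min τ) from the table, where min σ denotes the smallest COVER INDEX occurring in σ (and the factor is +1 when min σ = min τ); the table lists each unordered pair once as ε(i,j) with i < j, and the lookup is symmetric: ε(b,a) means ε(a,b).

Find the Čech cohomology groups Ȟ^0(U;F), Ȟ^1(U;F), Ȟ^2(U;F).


nerve simplices:
  W12={a,b} W14={l,o} W23={d,i,n} W34={g,h}
C dims 4,4; δ0: rk 3, SNF 1^3
degree 0: 4−3−0 = 1 → Ȟ^0 ≅ Z
degree 1: 4−0−3 = 1 → Ȟ^1 ≅ Z
degree 2: 0−0−0 = 0 → Ȟ^2 ≅ 0

Ȟ^0 ≅ Z, Ȟ^1 ≅ Z, Ȟ^2 ≅ 0


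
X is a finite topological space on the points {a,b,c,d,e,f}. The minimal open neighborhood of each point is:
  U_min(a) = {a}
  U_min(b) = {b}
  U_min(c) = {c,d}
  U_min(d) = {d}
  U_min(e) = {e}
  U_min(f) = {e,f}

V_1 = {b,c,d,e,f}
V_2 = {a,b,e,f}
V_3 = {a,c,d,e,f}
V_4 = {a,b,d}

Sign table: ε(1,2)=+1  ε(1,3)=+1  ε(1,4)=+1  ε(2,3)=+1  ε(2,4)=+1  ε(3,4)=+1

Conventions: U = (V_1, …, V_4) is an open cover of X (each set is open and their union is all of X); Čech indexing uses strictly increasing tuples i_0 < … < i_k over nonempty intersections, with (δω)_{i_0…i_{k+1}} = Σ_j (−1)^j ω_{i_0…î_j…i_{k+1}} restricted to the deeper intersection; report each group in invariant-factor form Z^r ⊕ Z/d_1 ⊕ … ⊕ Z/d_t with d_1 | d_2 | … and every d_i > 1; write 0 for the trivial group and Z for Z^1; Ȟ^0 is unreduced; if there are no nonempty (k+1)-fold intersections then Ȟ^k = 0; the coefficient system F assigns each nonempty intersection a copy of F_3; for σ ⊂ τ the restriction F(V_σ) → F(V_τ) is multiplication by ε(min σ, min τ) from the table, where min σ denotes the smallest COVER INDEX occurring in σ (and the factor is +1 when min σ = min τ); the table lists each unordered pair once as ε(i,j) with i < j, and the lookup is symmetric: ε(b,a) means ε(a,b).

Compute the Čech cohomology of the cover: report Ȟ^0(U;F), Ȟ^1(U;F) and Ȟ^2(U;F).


Ȟ^0(U;F) ≅ Z/3, Ȟ^1(U;F) ≅ 0, Ȟ^2(U;F) ≅ Z/3

nerve simplices:
  V12={b,e,f} V13={c,d,e,f} V14={b,d} V23={a,e,f} V24={a,b} V34={a,d}
  V123={e,f} V124={b} V134={d} V234={a}
C dims 4,6,4; δ0: rk_F3 3; δ1: rk_F3 3
degree 0: 4−3−0 = 1 → Ȟ^0 ≅ Z/3
degree 1: 6−3−3 = 0 → Ȟ^1 ≅ 0
degree 2: 4−0−3 = 1 → Ȟ^2 ≅ Z/3


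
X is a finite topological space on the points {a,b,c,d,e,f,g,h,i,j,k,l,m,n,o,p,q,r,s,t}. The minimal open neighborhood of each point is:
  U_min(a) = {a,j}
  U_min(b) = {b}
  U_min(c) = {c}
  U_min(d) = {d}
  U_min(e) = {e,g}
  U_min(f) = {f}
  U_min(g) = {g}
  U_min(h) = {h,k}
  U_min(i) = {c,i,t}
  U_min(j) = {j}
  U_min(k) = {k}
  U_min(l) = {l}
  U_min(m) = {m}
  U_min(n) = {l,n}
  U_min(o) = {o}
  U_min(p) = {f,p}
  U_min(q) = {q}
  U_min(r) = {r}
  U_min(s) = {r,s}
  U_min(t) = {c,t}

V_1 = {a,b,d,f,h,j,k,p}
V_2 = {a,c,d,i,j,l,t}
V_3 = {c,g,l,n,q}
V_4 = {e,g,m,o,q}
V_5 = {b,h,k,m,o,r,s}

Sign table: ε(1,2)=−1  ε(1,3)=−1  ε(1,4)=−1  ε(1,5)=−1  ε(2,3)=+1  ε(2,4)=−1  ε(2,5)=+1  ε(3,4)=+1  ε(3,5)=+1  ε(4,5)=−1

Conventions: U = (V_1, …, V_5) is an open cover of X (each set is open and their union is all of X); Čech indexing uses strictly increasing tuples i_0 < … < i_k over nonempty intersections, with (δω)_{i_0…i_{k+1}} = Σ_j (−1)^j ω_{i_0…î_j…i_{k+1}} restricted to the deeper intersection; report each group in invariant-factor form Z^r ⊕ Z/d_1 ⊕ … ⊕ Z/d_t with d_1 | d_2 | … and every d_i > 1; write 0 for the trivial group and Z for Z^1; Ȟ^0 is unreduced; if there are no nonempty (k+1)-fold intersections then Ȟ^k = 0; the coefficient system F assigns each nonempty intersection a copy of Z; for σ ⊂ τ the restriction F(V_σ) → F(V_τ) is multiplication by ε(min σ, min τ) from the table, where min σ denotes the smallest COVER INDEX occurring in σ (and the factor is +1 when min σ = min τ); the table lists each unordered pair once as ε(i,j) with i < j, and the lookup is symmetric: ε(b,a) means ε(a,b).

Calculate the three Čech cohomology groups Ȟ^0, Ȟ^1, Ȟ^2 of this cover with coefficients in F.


nerve simplices:
  V12={a,d,j} V15={b,h,k} V23={c,l} V34={g,q} V45={m,o}
C dims 5,5; δ0: rk 5, SNF 1^4·2
degree 0: 5−5−0 = 0 → Ȟ^0 ≅ 0
degree 1: 5−0−5 = 0 plus torsion [2] → Ȟ^1 ≅ Z/2
degree 2: 0−0−0 = 0 → Ȟ^2 ≅ 0

Ȟ^0 = 0,  Ȟ^1 = Z/2,  Ȟ^2 = 0


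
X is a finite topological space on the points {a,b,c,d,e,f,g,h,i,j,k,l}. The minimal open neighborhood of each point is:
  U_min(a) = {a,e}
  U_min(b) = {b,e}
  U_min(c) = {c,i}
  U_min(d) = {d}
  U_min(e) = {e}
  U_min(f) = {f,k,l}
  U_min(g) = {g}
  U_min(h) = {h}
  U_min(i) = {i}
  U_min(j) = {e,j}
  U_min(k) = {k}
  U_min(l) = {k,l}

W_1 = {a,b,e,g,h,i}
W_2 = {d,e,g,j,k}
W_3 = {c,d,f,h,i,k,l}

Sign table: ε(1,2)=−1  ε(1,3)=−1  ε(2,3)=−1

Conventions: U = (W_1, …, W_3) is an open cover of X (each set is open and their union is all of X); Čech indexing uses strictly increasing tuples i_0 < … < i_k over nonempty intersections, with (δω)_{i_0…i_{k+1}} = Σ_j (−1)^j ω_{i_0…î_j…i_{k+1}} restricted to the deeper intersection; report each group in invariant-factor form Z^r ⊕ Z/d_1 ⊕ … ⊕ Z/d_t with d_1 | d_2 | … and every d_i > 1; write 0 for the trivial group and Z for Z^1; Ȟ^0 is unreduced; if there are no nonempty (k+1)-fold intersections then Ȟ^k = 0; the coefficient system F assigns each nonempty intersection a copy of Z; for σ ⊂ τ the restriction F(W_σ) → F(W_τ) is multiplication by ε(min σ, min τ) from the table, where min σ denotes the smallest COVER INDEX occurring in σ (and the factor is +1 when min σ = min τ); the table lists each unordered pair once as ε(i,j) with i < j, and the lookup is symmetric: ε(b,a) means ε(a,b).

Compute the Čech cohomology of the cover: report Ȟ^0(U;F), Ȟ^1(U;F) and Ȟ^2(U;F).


Ȟ^0 ≅ 0; Ȟ^1 ≅ Z/2; Ȟ^2 ≅ 0

nonempty intersections:
  W12={e,g} W13={h,i} W23={d,k}
C dims 3,3; δ0: rk 3, SNF 1^2·2
Ȟ^0: (3−3)−0=0 ⇒ 0
Ȟ^1: (3−0)−3=0 plus torsion [2] ⇒ Z/2
Ȟ^2: (0−0)−0=0 ⇒ 0


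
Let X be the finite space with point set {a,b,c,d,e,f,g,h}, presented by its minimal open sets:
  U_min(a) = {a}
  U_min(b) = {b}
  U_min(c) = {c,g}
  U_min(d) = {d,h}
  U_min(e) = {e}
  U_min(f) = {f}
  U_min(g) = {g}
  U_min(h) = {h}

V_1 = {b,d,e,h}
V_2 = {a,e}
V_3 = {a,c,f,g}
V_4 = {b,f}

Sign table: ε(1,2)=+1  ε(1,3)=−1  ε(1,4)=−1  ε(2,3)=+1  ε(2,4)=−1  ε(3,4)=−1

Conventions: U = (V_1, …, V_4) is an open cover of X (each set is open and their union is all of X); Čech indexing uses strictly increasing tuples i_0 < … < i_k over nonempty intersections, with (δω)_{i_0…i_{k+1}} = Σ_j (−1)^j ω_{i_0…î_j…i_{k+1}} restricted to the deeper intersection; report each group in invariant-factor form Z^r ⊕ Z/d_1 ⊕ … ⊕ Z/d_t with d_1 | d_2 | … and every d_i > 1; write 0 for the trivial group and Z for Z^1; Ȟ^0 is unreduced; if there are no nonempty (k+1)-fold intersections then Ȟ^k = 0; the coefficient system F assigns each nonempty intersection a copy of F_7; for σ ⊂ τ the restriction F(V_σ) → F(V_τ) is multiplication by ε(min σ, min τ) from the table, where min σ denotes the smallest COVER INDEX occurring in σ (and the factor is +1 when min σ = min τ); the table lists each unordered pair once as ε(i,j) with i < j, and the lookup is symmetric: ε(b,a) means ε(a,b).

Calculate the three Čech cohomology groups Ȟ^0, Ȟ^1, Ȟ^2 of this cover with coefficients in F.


Ȟ^0(U;F) ≅ Z/7,  Ȟ^1(U;F) ≅ Z/7,  Ȟ^2(U;F) ≅ 0

intersection data:
  V12={e} V14={b} V23={a} V34={f}
C dims 4,4; δ0: rk_F7 3
Ȟ^0 = (4 − 3) − 0 = 1, so Ȟ^0 ≅ Z/7
Ȟ^1 = (4 − 0) − 3 = 1, so Ȟ^1 ≅ Z/7
Ȟ^2 = (0 − 0) − 0 = 0, so Ȟ^2 ≅ 0


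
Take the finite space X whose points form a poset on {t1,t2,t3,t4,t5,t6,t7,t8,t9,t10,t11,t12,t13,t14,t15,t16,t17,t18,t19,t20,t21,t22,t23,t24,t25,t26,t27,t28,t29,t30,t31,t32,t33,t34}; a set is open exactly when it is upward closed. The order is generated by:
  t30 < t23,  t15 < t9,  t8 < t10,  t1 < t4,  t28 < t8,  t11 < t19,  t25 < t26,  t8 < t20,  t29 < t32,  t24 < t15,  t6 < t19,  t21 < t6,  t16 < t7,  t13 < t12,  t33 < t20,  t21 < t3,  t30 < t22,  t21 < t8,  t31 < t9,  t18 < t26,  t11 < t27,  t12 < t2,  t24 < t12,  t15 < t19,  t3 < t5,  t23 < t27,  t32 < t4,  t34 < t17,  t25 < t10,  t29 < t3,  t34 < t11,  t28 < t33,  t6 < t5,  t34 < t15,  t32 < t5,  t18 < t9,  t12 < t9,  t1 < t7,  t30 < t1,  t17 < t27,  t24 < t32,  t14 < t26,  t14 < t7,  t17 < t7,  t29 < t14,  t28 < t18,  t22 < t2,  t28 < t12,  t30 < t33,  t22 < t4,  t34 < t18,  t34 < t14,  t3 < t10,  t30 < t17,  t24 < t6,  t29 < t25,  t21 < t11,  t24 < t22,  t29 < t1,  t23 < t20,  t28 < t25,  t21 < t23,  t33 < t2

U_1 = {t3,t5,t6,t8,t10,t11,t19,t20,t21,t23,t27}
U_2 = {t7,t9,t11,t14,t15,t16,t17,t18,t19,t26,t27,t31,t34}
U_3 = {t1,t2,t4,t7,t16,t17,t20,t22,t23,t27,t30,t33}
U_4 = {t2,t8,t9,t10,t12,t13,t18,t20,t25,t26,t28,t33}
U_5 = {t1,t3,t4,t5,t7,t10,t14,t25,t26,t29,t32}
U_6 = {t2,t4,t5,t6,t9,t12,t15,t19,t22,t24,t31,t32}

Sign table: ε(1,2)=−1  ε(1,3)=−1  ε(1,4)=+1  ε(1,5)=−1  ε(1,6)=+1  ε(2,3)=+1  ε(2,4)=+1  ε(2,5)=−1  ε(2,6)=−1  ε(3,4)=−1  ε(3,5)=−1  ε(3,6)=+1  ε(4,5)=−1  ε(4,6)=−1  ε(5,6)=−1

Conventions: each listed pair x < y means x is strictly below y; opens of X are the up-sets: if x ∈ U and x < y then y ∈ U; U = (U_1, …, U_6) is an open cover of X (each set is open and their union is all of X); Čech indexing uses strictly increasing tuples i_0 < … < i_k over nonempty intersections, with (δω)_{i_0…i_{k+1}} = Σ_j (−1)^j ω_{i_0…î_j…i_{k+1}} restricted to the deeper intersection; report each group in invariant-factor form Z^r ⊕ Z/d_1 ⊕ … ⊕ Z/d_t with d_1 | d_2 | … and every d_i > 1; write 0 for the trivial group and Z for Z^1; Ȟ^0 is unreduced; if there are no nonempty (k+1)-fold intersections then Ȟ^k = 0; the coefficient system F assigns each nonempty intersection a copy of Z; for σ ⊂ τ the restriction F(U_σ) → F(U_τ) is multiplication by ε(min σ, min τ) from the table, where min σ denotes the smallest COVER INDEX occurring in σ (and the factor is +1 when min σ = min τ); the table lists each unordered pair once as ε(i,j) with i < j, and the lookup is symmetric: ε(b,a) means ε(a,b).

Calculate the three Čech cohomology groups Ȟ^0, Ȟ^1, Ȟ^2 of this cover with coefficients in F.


nonempty intersections:
  U12={t11,t19,t27} U13={t20,t23,t27} U14={t8,t10,t20} U15={t3,t5,t10} U16={t5,t6,t19} U23={t7,t16,t17,t27} U24={t9,t18,t26} U25={t7,t14,t26} U26={t9,t15,t19,t31} U34={t2,t20,t33} U35={t1,t4,t7} U36={t2,t4,t22} U45={t10,t25,t26} U46={t2,t9,t12} U56={t4,t5,t32}
  U123={t27} U126={t19} U134={t20} U145={t10} U156={t5} U235={t7} U245={t26} U246={t9} U346={t2} U356={t4}
C dims 6,15,10; δ0: rk 6, SNF 1^5·2; δ1: rk 9, SNF 1^9
Ȟ^0: (6−6)−0=0 ⇒ 0
Ȟ^1: (15−9)−6=0 plus torsion [2] ⇒ Z/2
Ȟ^2: (10−0)−9=1 ⇒ Z

Ȟ^0(U;F) ≅ 0, Ȟ^1(U;F) ≅ Z/2, Ȟ^2(U;F) ≅ Z


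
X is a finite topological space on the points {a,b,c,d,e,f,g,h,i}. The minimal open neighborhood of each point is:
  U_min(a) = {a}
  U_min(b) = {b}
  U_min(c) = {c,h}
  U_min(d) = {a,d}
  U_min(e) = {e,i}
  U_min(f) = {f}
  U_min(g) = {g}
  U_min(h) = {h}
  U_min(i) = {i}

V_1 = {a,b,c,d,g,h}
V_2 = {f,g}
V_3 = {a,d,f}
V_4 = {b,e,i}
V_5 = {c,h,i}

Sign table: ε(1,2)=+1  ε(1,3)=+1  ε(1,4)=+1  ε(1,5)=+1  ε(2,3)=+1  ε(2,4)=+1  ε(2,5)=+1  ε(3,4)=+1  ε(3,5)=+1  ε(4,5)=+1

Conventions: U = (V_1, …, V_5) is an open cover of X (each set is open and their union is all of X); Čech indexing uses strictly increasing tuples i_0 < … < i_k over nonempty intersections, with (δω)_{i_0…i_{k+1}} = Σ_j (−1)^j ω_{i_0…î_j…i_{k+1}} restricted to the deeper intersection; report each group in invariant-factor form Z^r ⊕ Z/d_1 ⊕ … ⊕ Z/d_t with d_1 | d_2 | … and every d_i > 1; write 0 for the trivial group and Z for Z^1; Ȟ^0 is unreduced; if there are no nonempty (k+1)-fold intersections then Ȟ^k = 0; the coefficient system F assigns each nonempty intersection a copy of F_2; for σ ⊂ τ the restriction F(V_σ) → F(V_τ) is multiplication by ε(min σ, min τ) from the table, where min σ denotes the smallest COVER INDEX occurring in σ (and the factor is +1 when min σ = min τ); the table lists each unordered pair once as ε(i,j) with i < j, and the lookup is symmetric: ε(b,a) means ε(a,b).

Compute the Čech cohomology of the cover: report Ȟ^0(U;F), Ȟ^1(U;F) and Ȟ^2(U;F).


Ȟ^0 ≅ Z/2, Ȟ^1 ≅ Z/2 ⊕ Z/2, Ȟ^2 ≅ 0

intersection data:
  V12={g} V13={a,d} V14={b} V15={c,h} V23={f} V45={i}
C dims 5,6; δ0: rk_F2 4
Ȟ^0 = (5 − 4) − 0 = 1, so Ȟ^0 ≅ Z/2
Ȟ^1 = (6 − 0) − 4 = 2, so Ȟ^1 ≅ Z/2 ⊕ Z/2
Ȟ^2 = (0 − 0) − 0 = 0, so Ȟ^2 ≅ 0


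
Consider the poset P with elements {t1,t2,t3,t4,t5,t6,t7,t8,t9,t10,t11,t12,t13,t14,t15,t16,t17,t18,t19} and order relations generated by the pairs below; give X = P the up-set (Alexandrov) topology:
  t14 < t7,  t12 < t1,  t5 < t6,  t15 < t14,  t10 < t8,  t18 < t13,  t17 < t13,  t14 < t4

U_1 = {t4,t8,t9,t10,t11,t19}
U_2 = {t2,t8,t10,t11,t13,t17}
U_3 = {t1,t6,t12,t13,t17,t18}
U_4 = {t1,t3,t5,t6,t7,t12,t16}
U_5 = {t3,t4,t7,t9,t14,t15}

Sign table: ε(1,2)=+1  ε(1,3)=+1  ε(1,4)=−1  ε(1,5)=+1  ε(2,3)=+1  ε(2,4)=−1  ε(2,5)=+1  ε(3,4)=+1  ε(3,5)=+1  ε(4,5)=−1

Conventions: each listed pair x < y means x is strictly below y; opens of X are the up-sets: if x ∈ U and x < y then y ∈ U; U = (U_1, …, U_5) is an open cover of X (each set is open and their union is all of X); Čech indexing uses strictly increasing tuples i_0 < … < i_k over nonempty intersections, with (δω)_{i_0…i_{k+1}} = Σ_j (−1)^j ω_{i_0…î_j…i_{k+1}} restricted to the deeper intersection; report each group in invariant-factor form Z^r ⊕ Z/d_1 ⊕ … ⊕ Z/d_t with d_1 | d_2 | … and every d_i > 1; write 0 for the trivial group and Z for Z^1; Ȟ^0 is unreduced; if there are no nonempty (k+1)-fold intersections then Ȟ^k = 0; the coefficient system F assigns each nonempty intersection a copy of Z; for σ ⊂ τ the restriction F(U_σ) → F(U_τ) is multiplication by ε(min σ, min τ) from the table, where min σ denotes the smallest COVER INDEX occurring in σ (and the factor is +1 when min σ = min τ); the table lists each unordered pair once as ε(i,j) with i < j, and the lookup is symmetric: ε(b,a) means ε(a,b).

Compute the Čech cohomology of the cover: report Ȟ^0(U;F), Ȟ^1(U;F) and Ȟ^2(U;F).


Ȟ^0(U;F) ≅ 0, Ȟ^1(U;F) ≅ Z/2, Ȟ^2(U;F) ≅ 0

nonempty intersections:
  U12={t8,t10,t11} U15={t4,t9} U23={t13,t17} U34={t1,t6,t12} U45={t3,t7}
C dims 5,5; δ0: rk 5, SNF 1^4·2
Ȟ^0: (5−5)−0=0 ⇒ 0
Ȟ^1: (5−0)−5=0 plus torsion [2] ⇒ Z/2
Ȟ^2: (0−0)−0=0 ⇒ 0


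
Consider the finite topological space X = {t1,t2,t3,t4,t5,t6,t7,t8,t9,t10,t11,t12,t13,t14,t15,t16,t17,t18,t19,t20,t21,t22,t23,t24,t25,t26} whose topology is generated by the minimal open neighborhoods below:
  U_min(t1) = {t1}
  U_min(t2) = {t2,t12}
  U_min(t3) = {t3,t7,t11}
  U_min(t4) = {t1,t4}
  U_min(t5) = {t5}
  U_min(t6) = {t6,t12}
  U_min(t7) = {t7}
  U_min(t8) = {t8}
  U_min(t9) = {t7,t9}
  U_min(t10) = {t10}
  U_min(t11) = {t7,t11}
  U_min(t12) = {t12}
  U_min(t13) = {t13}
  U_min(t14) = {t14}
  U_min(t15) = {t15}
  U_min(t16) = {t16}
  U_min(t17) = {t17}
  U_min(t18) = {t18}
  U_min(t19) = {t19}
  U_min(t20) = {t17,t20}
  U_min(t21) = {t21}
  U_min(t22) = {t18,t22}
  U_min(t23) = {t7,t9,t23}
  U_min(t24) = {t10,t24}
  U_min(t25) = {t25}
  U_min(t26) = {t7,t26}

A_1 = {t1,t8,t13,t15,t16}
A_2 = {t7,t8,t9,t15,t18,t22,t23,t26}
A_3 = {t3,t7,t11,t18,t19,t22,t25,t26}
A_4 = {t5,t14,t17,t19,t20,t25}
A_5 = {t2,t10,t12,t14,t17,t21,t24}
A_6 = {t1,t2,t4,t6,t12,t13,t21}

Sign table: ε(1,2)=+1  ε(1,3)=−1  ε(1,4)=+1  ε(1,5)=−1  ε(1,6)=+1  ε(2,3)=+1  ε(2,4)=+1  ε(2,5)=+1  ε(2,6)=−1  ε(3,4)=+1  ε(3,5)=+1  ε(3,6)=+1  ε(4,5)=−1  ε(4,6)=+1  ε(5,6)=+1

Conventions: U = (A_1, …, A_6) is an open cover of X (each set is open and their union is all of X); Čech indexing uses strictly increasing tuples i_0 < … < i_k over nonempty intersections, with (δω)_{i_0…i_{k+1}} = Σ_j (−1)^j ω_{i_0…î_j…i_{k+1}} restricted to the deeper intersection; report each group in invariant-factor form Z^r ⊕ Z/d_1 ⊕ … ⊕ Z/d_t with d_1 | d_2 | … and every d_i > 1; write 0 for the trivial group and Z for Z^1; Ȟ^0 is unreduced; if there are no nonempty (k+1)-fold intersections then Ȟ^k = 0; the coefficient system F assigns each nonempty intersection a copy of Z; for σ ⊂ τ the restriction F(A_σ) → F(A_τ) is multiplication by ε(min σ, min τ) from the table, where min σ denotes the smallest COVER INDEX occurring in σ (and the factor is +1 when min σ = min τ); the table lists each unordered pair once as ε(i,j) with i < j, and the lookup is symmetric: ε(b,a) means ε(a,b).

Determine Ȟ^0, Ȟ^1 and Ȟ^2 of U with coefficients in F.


Ȟ^0 = 0, Ȟ^1 = Z/2 and Ȟ^2 = 0

nonempty intersections:
  A12={t8,t15} A16={t1,t13} A23={t7,t18,t22,t26} A34={t19,t25} A45={t14,t17} A56={t2,t12,t21}
C dims 6,6; δ0: rk 6, SNF 1^5·2
Ȟ^0: (6−6)−0=0 ⇒ 0
Ȟ^1: (6−0)−6=0 plus torsion [2] ⇒ Z/2
Ȟ^2: (0−0)−0=0 ⇒ 0


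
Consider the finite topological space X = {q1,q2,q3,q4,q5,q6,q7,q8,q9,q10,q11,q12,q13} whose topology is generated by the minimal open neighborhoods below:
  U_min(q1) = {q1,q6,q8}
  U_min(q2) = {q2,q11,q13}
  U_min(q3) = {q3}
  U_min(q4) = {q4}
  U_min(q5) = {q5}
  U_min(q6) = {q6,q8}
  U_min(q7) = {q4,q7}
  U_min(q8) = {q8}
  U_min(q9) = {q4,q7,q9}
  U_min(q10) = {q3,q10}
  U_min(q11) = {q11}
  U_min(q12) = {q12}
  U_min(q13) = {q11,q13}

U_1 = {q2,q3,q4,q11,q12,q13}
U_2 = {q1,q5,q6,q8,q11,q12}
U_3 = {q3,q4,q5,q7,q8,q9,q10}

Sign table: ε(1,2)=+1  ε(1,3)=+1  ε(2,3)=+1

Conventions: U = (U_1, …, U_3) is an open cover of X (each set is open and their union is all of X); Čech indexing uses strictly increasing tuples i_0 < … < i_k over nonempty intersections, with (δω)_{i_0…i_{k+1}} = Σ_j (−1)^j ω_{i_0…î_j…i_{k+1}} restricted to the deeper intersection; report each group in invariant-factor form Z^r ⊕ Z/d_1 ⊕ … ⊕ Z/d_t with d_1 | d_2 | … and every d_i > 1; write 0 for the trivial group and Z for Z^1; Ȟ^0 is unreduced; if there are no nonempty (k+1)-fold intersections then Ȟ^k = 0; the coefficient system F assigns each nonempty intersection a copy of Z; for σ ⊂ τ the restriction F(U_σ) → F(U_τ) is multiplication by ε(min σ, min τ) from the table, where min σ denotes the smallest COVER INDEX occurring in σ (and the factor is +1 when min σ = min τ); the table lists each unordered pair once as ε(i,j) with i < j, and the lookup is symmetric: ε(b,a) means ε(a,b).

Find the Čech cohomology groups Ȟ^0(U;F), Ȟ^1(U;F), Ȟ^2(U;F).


nonempty intersections:
  U12={q11,q12} U13={q3,q4} U23={q5,q8}
C dims 3,3; δ0: rk 2, SNF 1^2
Ȟ^0: (3−2)−0=1 ⇒ Z
Ȟ^1: (3−0)−2=1 ⇒ Z
Ȟ^2: (0−0)−0=0 ⇒ 0

Ȟ^0 ≅ Z; Ȟ^1 ≅ Z; Ȟ^2 ≅ 0


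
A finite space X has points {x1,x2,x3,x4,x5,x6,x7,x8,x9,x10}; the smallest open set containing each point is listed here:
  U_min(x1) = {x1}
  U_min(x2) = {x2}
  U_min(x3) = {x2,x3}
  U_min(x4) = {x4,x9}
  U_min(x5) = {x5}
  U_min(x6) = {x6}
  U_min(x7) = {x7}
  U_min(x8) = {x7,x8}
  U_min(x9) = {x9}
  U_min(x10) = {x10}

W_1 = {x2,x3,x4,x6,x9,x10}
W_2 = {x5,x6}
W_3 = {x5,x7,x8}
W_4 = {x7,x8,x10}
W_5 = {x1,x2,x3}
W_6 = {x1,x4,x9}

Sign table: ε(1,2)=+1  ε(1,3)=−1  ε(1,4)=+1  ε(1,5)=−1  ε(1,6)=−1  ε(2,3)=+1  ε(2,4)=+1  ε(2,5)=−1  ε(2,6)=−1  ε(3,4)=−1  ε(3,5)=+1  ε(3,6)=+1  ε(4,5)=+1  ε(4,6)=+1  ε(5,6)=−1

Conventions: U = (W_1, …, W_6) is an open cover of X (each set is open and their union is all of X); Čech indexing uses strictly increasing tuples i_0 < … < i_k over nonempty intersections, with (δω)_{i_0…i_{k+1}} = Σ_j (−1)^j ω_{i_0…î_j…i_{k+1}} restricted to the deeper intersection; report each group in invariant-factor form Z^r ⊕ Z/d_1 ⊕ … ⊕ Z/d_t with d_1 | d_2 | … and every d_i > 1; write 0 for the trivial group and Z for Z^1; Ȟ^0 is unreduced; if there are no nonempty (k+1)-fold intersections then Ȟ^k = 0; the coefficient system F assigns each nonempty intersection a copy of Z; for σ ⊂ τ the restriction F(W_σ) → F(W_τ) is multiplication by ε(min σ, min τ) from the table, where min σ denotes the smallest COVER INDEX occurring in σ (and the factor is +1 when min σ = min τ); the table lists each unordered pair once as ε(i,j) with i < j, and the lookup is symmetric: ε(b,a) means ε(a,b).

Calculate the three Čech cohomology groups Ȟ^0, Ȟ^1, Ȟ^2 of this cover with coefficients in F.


Ȟ^0 = 0; Ȟ^1 = Z ⊕ Z/2; Ȟ^2 = 0

nonempty intersections:
  W12={x6} W14={x10} W15={x2,x3} W16={x4,x9} W23={x5} W34={x7,x8} W56={x1}
C dims 6,7; δ0: rk 6, SNF 1^5·2
Ȟ^0: (6−6)−0=0 ⇒ 0
Ȟ^1: (7−0)−6=1 plus torsion [2] ⇒ Z ⊕ Z/2
Ȟ^2: (0−0)−0=0 ⇒ 0


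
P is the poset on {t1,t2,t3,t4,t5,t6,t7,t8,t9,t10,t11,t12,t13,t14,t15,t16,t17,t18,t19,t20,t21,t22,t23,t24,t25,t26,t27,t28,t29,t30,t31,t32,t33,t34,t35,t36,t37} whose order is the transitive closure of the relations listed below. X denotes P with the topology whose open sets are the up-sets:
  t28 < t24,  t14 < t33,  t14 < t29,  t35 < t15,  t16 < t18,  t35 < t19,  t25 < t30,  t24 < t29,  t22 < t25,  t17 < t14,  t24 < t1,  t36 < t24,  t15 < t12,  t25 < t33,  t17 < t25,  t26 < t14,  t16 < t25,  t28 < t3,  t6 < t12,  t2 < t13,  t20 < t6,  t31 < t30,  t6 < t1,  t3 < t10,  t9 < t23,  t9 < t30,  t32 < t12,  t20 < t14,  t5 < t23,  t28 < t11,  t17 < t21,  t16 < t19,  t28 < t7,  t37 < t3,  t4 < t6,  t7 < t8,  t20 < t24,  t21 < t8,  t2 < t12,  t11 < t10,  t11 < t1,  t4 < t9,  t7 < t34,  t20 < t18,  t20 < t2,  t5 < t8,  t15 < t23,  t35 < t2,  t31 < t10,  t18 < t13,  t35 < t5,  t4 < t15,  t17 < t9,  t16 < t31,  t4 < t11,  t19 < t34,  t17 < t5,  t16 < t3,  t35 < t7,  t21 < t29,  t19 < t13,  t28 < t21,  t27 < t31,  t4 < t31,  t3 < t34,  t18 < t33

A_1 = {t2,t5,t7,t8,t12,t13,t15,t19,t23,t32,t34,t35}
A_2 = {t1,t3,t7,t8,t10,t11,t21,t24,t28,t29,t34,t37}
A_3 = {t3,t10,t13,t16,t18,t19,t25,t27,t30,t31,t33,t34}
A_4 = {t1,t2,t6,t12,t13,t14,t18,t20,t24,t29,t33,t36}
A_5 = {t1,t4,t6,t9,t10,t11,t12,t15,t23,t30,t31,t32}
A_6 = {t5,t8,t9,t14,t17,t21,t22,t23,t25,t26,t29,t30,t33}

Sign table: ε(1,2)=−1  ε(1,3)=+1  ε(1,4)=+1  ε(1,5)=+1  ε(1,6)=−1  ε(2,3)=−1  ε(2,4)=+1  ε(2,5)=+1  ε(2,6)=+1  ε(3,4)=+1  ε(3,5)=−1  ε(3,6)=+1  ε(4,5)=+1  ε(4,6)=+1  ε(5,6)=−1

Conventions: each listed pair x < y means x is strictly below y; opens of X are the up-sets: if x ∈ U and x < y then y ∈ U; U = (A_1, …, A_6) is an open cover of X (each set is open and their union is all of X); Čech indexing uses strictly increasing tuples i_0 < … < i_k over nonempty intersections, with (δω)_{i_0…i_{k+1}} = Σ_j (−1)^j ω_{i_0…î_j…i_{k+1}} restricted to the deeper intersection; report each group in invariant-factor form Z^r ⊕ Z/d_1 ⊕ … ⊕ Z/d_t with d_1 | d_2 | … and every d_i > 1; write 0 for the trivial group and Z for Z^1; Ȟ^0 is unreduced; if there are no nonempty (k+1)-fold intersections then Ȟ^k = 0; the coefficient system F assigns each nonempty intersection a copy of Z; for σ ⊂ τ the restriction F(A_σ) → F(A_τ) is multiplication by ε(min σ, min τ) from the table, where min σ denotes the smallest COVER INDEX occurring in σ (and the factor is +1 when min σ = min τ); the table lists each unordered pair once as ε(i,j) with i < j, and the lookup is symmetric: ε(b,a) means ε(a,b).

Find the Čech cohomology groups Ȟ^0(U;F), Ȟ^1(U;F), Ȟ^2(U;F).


nerve of the cover:
  A12={t7,t8,t34} A13={t13,t19,t34} A14={t2,t12,t13} A15={t12,t15,t23,t32} A16={t5,t8,t23} A23={t3,t10,t34} A24={t1,t24,t29} A25={t1,t10,t11} A26={t8,t21,t29} A34={t13,t18,t33} A35={t10,t30,t31} A36={t25,t30,t33} A45={t1,t6,t12} A46={t14,t29,t33} A56={t9,t23,t30}
  A123={t34} A126={t8} A134={t13} A145={t12} A156={t23} A235={t10} A245={t1} A246={t29} A346={t33} A356={t30}
C dims 6,15,10; δ0: rk 6, SNF 1^5·2; δ1: rk 9, SNF 1^9
Ȟ^0 = (6 − 6) − 0 = 0, so Ȟ^0 ≅ 0
Ȟ^1 = (15 − 9) − 6 = 0 plus torsion [2], so Ȟ^1 ≅ Z/2
Ȟ^2 = (10 − 0) − 9 = 1, so Ȟ^2 ≅ Z

Ȟ^0 ≅ 0,  Ȟ^1 ≅ Z/2,  Ȟ^2 ≅ Z


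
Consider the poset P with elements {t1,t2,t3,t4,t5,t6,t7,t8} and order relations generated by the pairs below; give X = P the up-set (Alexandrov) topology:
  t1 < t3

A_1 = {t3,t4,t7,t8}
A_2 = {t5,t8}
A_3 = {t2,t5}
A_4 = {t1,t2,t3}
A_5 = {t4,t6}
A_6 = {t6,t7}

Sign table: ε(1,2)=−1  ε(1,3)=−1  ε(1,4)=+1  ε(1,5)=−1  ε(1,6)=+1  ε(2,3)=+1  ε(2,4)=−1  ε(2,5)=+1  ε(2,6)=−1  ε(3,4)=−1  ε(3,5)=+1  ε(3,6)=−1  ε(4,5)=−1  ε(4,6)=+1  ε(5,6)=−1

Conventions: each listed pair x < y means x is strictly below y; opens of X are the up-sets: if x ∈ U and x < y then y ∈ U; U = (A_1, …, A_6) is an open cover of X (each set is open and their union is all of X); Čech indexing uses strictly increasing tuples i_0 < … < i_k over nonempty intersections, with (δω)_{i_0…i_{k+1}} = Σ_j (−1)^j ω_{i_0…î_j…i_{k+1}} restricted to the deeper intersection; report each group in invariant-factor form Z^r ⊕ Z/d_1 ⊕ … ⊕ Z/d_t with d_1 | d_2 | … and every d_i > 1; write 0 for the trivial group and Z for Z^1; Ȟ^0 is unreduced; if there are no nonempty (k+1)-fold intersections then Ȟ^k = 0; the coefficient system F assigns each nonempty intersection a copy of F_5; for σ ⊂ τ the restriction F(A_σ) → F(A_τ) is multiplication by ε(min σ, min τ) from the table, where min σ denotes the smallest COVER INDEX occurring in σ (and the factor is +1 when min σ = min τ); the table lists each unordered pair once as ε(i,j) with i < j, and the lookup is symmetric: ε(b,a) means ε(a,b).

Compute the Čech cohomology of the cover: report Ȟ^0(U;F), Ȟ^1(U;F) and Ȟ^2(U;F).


Ȟ^0(U;F) ≅ Z/5, Ȟ^1(U;F) ≅ Z/5 ⊕ Z/5 and Ȟ^2(U;F) ≅ 0

nonempty intersections:
  A12={t8} A14={t3} A15={t4} A16={t7} A23={t5} A34={t2} A56={t6}
C dims 6,7; δ0: rk_F5 5
Ȟ^0: (6−5)−0=1 ⇒ Z/5
Ȟ^1: (7−0)−5=2 ⇒ Z/5 ⊕ Z/5
Ȟ^2: (0−0)−0=0 ⇒ 0


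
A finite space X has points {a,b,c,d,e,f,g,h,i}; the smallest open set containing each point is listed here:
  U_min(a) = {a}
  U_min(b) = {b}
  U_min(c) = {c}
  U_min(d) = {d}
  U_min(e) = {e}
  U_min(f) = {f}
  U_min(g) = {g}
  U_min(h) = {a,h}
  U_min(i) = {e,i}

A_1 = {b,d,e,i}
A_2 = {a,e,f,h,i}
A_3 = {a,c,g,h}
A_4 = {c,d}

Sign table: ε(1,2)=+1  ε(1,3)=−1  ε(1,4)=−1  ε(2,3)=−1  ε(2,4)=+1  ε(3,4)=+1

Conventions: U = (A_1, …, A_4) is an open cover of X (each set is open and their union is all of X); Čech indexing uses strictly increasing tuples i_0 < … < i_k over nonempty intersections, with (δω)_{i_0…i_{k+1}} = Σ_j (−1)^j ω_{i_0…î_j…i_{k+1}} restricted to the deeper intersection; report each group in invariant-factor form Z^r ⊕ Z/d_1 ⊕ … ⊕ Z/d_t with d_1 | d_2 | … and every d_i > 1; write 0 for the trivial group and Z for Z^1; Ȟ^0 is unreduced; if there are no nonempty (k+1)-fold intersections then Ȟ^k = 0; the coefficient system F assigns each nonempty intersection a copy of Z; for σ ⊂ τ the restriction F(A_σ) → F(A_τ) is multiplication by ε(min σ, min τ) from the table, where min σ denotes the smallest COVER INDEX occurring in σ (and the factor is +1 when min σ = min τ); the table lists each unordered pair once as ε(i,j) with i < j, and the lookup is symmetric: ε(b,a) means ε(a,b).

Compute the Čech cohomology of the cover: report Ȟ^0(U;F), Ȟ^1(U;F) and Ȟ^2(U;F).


Ȟ^0 ≅ Z; Ȟ^1 ≅ Z; Ȟ^2 ≅ 0

nonempty overlaps:
  A12={e,i} A14={d} A23={a,h} A34={c}
C dims 4,4; δ0: rk 3, SNF 1^3
degree 0: 4−3−0 = 1 → Ȟ^0 ≅ Z
degree 1: 4−0−3 = 1 → Ȟ^1 ≅ Z
degree 2: 0−0−0 = 0 → Ȟ^2 ≅ 0


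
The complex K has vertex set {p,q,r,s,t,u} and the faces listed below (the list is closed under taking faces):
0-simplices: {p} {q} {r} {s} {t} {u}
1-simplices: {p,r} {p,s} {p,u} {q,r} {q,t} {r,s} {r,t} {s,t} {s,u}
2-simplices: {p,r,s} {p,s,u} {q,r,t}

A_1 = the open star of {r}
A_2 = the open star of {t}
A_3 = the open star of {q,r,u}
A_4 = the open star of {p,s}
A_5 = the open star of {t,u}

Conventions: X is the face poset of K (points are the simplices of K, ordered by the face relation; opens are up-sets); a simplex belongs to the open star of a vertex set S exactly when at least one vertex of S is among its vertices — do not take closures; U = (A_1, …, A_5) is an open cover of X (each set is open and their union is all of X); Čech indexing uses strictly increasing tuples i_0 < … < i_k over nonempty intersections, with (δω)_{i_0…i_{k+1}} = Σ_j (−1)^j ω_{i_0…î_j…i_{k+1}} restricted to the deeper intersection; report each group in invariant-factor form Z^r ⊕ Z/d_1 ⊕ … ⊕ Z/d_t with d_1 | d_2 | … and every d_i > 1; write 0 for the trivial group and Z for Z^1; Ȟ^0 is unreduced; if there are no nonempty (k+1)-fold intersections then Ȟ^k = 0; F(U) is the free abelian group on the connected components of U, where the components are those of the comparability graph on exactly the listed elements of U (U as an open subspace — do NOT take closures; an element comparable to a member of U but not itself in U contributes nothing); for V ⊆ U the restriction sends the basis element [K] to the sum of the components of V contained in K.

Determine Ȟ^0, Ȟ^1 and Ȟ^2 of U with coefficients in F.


nonempty overlaps:
  A1={{r},{p,r},{q,r},{r,s},{r,t},{p,r,s},{q,r,t}} A2={{t},{q,t},{r,t},{s,t},{q,r,t}} A3={{q},{r},{u},{p,r},{p,u},{q,r},{q,t},{r,s},{r,t},{s,u},{p,r,s},{p,s,u},{q,r,t}} A4={{p},{s},{p,r},{p,s},{p,u},{r,s},{s,t},{s,u},{p,r,s},{p,s,u}} A5={{t},{u},{p,u},{q,t},{r,t},{s,t},{s,u},{p,s,u},{q,r,t}}
  A12={{r,t},{q,r,t}} A13={{r},{p,r},{q,r},{r,s},{r,t},{p,r,s},{q,r,t}} A14={{p,r},{r,s},{p,r,s}} A15={{r,t},{q,r,t}} A23={{q,t},{r,t},{q,r,t}} A24={{s,t}} A25={{t},{q,t},{r,t},{s,t},{q,r,t}} A34={{p,r},{p,u},{r,s},{s,u},{p,r,s},{p,s,u}} A35={{u},{p,u},{q,t},{r,t},{s,u},{p,s,u},{q,r,t}} A45={{p,u},{s,t},{s,u},{p,s,u}}
  A123={{r,t},{q,r,t}} A125={{r,t},{q,r,t}} A134={{p,r},{r,s},{p,r,s}} A135={{r,t},{q,r,t}} A235={{q,t},{r,t},{q,r,t}} A245={{s,t}} A345={{p,u},{s,u},{p,s,u}}
  A1235={{r,t},{q,r,t}}
components per intersection:
  A1: {{r},{p,r},{q,r},{r,s},{r,t},{p,r,s},{q,r,t}}
  A2: {{t},{q,t},{r,t},{s,t},{q,r,t}}
  A3: {{q},{r},{p,r},{q,r},{q,t},{r,s},{r,t},{p,r,s},{q,r,t}} {{u},{p,u},{s,u},{p,s,u}}
  A4: {{p},{s},{p,r},{p,s},{p,u},{r,s},{s,t},{s,u},{p,r,s},{p,s,u}}
  A5: {{t},{q,t},{r,t},{s,t},{q,r,t}} {{u},{p,u},{s,u},{p,s,u}}
  A12: {{r,t},{q,r,t}}
  A13: {{r},{p,r},{q,r},{r,s},{r,t},{p,r,s},{q,r,t}}
  A14: {{p,r},{r,s},{p,r,s}}
  A15: {{r,t},{q,r,t}}
  A23: {{q,t},{r,t},{q,r,t}}
  A24: {{s,t}}
  A25: {{t},{q,t},{r,t},{s,t},{q,r,t}}
  A34: {{p,r},{r,s},{p,r,s}} {{p,u},{s,u},{p,s,u}}
  A35: {{u},{p,u},{s,u},{p,s,u}} {{q,t},{r,t},{q,r,t}}
  A45: {{p,u},{s,u},{p,s,u}} {{s,t}}
  A123: {{r,t},{q,r,t}}
  A125: {{r,t},{q,r,t}}
  A134: {{p,r},{r,s},{p,r,s}}
  A135: {{r,t},{q,r,t}}
  A235: {{q,t},{r,t},{q,r,t}}
  A245: {{s,t}}
  A345: {{p,u},{s,u},{p,s,u}}
  A1235: {{r,t},{q,r,t}}
C dims 7,13,7,1; δ0: rk 6, SNF 1^6; δ1: rk 6, SNF 1^6; δ2: rk 1, SNF 1^1
degree 0: 7−6−0 = 1 → Ȟ^0 ≅ Z
degree 1: 13−6−6 = 1 → Ȟ^1 ≅ Z
degree 2: 7−1−6 = 0 → Ȟ^2 ≅ 0

Ȟ^0 = Z,  Ȟ^1 = Z,  Ȟ^2 = 0
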